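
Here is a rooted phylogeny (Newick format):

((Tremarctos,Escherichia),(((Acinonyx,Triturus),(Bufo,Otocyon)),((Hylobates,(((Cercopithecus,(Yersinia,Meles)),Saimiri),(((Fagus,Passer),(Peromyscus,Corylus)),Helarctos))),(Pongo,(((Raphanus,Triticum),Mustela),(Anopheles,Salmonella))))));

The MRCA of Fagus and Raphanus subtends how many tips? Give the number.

16

The MRCA of Fagus and Raphanus is the node subtending ((Hylobates,(((Cercopithecus,(Yersinia,Meles)),Saimiri),(((Fagus,Passer),(Peromyscus,Corylus)),Helarctos))),(Pongo,(((Raphanus,Triticum),Mustela),(Anopheles,Salmonella)))).
That clade contains 16 terminal taxa: Anopheles, Cercopithecus, Corylus, Fagus, Helarctos, Hylobates, Meles, Mustela, Passer, Peromyscus, Pongo, Raphanus, Saimiri, Salmonella, Triticum, Yersinia.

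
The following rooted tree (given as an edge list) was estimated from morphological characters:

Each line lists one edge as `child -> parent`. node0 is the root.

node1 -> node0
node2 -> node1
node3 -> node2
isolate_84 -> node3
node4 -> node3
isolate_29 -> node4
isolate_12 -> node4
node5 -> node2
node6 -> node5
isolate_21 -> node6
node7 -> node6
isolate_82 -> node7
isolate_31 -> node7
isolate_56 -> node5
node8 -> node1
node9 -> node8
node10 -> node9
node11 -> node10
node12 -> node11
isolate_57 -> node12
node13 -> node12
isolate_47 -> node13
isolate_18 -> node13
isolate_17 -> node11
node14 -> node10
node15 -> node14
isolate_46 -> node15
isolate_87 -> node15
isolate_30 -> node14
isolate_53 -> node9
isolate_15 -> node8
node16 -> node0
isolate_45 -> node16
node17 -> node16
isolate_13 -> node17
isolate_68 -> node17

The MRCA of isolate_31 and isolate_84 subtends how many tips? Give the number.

7

The MRCA of isolate_31 and isolate_84 is the node subtending ((isolate_84,(isolate_29,isolate_12)),((isolate_21,(isolate_82,isolate_31)),isolate_56)).
That clade contains 7 terminal taxa: isolate_12, isolate_21, isolate_29, isolate_31, isolate_56, isolate_82, isolate_84.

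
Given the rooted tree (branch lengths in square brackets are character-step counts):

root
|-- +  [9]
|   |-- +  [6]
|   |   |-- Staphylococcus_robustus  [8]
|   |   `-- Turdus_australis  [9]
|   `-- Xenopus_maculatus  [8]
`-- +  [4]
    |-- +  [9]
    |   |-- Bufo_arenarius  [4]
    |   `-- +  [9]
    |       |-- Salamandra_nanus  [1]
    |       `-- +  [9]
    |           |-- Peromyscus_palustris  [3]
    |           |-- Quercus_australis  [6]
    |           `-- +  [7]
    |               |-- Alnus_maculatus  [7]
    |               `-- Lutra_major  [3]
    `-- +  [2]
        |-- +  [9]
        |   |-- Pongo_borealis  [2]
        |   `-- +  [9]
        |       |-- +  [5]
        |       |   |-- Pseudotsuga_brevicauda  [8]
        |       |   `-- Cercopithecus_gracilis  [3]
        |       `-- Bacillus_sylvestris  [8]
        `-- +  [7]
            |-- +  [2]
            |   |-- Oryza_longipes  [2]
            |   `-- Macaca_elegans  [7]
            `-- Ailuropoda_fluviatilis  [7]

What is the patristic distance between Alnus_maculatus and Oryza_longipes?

54

The path runs Alnus_maculatus → … → MRCA → … → Oryza_longipes; the MRCA is the node subtending ((Bufo_arenarius,(Salamandra_nanus,(Peromyscus_palustris,Quercus_australis,(Alnus_maculatus,Lutra_major)))),((Pongo_borealis,((Pseudotsuga_brevicauda,Cercopithecus_gracilis),Bacillus_sylvestris)),((Oryza_longipes,Macaca_elegans),Ailuropoda_fluviatilis))).
Branch lengths along that path: 7 + 7 + 9 + 9 + 9 + 2 + 7 + 2 + 2 = 54.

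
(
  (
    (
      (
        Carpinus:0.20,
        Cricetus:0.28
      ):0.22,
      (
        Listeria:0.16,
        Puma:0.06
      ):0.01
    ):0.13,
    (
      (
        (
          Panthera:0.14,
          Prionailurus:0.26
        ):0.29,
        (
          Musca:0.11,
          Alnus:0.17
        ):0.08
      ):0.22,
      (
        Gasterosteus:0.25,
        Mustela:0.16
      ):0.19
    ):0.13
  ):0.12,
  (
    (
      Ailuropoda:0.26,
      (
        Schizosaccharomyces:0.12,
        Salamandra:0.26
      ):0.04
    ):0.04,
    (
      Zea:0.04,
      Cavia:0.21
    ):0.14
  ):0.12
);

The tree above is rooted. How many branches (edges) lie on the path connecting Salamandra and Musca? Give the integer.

9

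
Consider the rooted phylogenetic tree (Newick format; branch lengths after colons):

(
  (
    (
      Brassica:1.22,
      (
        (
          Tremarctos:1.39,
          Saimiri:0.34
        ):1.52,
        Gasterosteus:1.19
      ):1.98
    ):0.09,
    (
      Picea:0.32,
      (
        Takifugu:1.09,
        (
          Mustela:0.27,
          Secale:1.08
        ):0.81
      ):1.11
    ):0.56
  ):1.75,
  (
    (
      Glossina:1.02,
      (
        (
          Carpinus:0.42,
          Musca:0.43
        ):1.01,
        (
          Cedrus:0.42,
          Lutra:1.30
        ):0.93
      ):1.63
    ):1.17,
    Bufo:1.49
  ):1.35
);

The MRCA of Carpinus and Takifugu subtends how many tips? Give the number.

The MRCA of Carpinus and Takifugu is the root, so the clade is the entire tree.
That clade contains 14 terminal taxa: Brassica, Bufo, Carpinus, Cedrus, Gasterosteus, Glossina, Lutra, Musca, Mustela, Picea, Saimiri, Secale, Takifugu, Tremarctos.

14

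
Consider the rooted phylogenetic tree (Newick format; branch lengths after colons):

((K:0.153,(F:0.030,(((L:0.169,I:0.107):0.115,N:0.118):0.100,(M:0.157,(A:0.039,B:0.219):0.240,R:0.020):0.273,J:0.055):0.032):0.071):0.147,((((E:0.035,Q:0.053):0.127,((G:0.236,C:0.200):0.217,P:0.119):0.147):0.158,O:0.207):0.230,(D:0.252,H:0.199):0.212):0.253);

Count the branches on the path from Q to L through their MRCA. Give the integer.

11

The MRCA of Q and L is the root of the tree.
From Q up to that node: 5 branches. From L up to the same node: 6 branches. Total: 5 + 6 = 11.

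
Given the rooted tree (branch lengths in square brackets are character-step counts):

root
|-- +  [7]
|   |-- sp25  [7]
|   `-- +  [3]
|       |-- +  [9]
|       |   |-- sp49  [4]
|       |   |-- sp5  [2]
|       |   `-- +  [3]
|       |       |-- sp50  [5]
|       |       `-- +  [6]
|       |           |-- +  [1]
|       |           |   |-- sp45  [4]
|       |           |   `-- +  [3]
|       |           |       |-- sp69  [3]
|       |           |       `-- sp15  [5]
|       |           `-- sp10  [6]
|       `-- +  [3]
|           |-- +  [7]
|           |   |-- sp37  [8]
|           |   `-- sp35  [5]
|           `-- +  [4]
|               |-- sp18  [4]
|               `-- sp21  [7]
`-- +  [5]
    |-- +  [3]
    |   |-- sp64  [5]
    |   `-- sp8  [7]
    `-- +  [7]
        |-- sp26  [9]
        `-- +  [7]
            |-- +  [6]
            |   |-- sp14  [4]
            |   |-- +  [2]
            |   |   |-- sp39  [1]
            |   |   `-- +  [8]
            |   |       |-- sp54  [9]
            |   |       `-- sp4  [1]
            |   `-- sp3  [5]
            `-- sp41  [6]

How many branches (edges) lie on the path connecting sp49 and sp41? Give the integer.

The MRCA of sp49 and sp41 is the root of the tree.
From sp49 up to that node: 4 branches. From sp41 up to the same node: 4 branches. Total: 4 + 4 = 8.

8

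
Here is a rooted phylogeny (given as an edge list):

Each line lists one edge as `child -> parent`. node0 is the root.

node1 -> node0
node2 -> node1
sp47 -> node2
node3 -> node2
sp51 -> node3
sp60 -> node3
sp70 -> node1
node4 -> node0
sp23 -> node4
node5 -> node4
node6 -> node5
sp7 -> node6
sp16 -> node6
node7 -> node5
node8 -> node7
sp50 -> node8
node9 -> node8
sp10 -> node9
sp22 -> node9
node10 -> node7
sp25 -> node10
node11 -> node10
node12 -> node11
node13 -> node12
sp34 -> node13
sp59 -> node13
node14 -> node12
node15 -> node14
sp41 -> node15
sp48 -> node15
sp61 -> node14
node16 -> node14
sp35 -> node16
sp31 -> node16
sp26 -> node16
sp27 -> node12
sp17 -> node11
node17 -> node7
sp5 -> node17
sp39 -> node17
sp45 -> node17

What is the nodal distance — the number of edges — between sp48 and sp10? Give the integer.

The MRCA of sp48 and sp10 is the node subtending ((sp50,(sp10,sp22)),(sp25,(((sp34,sp59),((sp41,sp48),sp61,(sp35,sp31,sp26)),sp27),sp17)),(sp5,sp39,sp45)).
From sp48 up to that node: 6 branches. From sp10 up to the same node: 3 branches. Total: 6 + 3 = 9.

9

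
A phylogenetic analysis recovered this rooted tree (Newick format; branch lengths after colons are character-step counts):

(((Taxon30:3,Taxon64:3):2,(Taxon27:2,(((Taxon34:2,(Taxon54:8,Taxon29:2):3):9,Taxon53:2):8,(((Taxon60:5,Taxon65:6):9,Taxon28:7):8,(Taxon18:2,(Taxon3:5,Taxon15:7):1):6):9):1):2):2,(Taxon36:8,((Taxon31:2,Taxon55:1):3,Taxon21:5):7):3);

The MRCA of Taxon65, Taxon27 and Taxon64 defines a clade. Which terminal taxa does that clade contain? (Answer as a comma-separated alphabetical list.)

Taxon15, Taxon18, Taxon27, Taxon28, Taxon29, Taxon3, Taxon30, Taxon34, Taxon53, Taxon54, Taxon60, Taxon64, Taxon65

Tracing Taxon65: it sits inside (Taxon60,Taxon65).
Tracing Taxon27: it sits inside (Taxon27,(((Taxon34,(Taxon54,Taxon29)),Taxon53),(((Taxon60,Taxon65),Taxon28),(Taxon18,(Taxon3,Taxon15))))).
Tracing Taxon64: it sits inside (Taxon30,Taxon64).
The smallest clade enclosing all 3 is ((Taxon30,Taxon64),(Taxon27,(((Taxon34,(Taxon54,Taxon29)),Taxon53),(((Taxon60,Taxon65),Taxon28),(Taxon18,(Taxon3,Taxon15)))))); the answer is its 13 terminal taxa in alphabetical order.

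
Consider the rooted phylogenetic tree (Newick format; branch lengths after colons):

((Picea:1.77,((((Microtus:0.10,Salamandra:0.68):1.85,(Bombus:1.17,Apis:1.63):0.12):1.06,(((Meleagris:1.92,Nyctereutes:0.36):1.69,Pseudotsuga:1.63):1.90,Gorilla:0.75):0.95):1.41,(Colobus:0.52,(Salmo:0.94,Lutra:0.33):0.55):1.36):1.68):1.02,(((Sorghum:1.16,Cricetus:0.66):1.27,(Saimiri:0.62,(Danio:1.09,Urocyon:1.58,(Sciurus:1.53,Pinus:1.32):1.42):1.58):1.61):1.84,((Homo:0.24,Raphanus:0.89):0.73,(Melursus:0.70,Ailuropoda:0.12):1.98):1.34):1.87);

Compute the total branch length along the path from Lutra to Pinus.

The path runs Lutra → … → MRCA → … → Pinus; the MRCA is the root of the tree.
Branch lengths along that path: 0.33 + 0.55 + 1.36 + 1.68 + 1.02 + 1.87 + 1.84 + 1.61 + 1.58 + 1.42 + 1.32 = 14.58.

14.58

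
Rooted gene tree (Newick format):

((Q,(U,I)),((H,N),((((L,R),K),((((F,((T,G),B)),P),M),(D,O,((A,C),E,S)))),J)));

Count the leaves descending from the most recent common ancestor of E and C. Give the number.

The MRCA of E and C is the node subtending ((A,C),E,S).
That clade contains 4 terminal taxa: A, C, E, S.

4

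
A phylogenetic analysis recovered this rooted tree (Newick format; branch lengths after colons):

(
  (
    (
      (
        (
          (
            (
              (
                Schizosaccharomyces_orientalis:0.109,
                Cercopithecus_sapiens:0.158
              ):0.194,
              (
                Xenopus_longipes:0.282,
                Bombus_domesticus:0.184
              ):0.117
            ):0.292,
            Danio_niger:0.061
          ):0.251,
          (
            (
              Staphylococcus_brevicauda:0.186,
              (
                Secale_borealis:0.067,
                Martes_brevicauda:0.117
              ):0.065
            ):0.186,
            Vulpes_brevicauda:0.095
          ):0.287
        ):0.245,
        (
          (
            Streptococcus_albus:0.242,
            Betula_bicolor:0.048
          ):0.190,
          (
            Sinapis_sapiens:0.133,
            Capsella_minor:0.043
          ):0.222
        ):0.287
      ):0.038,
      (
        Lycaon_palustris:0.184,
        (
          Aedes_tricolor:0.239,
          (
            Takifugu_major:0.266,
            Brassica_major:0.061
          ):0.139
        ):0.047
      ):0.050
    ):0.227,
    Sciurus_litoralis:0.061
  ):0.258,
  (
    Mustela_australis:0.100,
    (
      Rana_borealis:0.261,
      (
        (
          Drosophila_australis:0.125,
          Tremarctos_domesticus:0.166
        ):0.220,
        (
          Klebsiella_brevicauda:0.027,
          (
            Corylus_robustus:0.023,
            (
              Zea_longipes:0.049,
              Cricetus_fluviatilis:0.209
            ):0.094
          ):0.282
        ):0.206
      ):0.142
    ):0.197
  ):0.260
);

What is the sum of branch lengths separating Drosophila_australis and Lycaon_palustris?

1.663

The path runs Drosophila_australis → … → MRCA → … → Lycaon_palustris; the MRCA is the root of the tree.
Branch lengths along that path: 0.125 + 0.220 + 0.142 + 0.197 + 0.260 + 0.258 + 0.227 + 0.050 + 0.184 = 1.663.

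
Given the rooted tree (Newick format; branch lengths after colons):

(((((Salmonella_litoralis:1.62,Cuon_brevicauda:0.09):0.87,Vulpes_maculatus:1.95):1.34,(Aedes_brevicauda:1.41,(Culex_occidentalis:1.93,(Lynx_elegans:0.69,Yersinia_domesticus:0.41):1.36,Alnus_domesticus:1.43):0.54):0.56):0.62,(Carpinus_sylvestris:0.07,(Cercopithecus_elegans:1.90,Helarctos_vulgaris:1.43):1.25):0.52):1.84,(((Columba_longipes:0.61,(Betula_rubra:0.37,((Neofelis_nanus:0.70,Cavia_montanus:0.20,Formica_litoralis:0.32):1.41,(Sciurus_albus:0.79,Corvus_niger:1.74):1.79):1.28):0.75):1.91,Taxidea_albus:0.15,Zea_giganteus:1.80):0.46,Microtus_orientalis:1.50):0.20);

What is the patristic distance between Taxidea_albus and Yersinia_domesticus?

The path runs Taxidea_albus → … → MRCA → … → Yersinia_domesticus; the MRCA is the root of the tree.
Branch lengths along that path: 0.15 + 0.46 + 0.20 + 1.84 + 0.62 + 0.56 + 0.54 + 1.36 + 0.41 = 6.14.

6.14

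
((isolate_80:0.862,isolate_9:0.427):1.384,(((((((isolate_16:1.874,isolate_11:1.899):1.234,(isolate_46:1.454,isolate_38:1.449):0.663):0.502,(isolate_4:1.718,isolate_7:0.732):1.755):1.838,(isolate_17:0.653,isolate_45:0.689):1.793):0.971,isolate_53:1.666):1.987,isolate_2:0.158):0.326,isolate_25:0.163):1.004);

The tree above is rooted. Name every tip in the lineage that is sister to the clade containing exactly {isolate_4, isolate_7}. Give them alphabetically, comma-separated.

isolate_11, isolate_16, isolate_38, isolate_46

The clade containing exactly {isolate_4, isolate_7} attaches to the tree at the node subtending (((isolate_16,isolate_11),(isolate_46,isolate_38)),(isolate_4,isolate_7)).
The other lineage descending from that same node — the sister group — is ((isolate_16,isolate_11),(isolate_46,isolate_38)); its 4 tips in alphabetical order are the answer.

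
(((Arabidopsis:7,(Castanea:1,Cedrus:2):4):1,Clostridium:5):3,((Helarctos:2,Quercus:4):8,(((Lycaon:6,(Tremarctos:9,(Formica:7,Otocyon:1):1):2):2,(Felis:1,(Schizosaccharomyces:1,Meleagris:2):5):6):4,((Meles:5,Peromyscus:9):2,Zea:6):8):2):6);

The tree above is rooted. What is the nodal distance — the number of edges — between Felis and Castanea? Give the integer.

9

The MRCA of Felis and Castanea is the root of the tree.
From Felis up to that node: 5 branches. From Castanea up to the same node: 4 branches. Total: 5 + 4 = 9.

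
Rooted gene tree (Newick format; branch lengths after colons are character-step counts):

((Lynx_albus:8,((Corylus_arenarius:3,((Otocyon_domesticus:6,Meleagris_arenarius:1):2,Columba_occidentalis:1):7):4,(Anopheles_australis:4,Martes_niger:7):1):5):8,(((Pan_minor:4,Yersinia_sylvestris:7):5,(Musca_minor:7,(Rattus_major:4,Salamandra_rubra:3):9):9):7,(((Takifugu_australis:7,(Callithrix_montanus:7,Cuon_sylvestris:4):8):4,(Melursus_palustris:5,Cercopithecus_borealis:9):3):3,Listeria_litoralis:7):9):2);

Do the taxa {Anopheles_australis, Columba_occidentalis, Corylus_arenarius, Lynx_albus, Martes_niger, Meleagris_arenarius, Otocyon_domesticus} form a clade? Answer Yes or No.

Yes

The most recent common ancestor of these taxa subtends (Lynx_albus,((Corylus_arenarius,((Otocyon_domesticus,Meleagris_arenarius),Columba_occidentalis)),(Anopheles_australis,Martes_niger))).
That clade has exactly 7 tips — every listed taxon and nothing else — so the group is monophyletic.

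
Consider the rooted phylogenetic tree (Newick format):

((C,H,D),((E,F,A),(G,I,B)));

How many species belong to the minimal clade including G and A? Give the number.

The MRCA of G and A is the node subtending ((E,F,A),(G,I,B)).
That clade contains 6 terminal taxa: A, B, E, F, G, I.

6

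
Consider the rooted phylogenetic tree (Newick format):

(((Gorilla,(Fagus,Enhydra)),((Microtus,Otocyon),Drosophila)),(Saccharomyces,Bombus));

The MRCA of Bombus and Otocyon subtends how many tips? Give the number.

The MRCA of Bombus and Otocyon is the root, so the clade is the entire tree.
That clade contains 8 terminal taxa: Bombus, Drosophila, Enhydra, Fagus, Gorilla, Microtus, Otocyon, Saccharomyces.

8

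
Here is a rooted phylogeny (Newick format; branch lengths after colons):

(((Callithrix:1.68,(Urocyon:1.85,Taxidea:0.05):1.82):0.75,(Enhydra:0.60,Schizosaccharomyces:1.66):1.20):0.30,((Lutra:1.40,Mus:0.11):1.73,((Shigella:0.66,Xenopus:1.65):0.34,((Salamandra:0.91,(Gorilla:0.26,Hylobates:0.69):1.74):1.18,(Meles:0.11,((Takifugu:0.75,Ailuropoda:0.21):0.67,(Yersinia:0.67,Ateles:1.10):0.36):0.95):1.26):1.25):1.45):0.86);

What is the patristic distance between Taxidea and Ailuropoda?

9.57

The path runs Taxidea → … → MRCA → … → Ailuropoda; the MRCA is the root of the tree.
Branch lengths along that path: 0.05 + 1.82 + 0.75 + 0.30 + 0.86 + 1.45 + 1.25 + 1.26 + 0.95 + 0.67 + 0.21 = 9.57.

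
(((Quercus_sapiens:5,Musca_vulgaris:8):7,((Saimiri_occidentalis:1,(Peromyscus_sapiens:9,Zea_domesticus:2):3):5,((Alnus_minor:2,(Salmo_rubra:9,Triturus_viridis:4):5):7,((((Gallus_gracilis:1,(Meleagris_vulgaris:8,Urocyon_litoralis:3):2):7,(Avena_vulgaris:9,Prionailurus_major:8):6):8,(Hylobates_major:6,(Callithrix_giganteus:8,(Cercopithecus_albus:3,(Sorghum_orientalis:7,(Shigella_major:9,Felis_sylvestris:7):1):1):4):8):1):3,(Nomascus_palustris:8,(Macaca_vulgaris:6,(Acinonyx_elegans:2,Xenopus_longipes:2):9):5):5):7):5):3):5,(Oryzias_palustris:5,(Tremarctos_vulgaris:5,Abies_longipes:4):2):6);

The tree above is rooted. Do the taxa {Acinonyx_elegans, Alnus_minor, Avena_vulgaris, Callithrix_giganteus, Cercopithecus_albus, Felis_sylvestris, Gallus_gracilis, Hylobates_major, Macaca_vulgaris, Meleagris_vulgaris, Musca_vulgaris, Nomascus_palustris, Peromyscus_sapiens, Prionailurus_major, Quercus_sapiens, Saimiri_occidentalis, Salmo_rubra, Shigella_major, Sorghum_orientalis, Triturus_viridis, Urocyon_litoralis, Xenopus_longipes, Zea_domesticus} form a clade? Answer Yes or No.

Yes

The most recent common ancestor of these taxa subtends ((Quercus_sapiens,Musca_vulgaris),((Saimiri_occidentalis,(Peromyscus_sapiens,Zea_domesticus)),((Alnus_minor,(Salmo_rubra,Triturus_viridis)),((((Gallus_gracilis,(Meleagris_vulgaris,Urocyon_litoralis)),(Avena_vulgaris,Prionailurus_major)),(Hylobates_major,(Callithrix_giganteus,(Cercopithecus_albus,(Sorghum_orientalis,(Shigella_major,Felis_sylvestris)))))),(Nomascus_palustris,(Macaca_vulgaris,(Acinonyx_elegans,Xenopus_longipes))))))).
That clade has exactly 23 tips — every listed taxon and nothing else — so the group is monophyletic.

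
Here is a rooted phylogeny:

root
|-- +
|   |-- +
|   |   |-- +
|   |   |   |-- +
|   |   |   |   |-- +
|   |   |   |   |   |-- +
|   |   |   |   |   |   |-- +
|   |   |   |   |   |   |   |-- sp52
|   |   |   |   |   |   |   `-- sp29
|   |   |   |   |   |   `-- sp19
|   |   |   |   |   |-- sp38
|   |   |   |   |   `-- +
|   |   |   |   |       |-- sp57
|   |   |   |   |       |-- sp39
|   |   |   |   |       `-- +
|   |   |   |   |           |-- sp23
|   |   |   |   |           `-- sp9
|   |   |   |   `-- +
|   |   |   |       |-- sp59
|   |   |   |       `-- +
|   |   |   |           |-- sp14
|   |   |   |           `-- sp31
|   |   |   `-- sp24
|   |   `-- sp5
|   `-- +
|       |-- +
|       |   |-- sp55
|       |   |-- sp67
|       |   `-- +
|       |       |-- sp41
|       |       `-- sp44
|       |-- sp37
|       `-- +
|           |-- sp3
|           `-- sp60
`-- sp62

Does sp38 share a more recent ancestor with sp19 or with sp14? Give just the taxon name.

sp19

The MRCA of sp38 and sp19 subtends (((sp52,sp29),sp19),sp38,(sp57,sp39,(sp23,sp9))) (8 taxa).
The MRCA of sp38 and sp14 subtends ((((sp52,sp29),sp19),sp38,(sp57,sp39,(sp23,sp9))),(sp59,(sp14,sp31))) (11 taxa).
The first is nested inside the second, so sp38 shares a more recent common ancestor with sp19.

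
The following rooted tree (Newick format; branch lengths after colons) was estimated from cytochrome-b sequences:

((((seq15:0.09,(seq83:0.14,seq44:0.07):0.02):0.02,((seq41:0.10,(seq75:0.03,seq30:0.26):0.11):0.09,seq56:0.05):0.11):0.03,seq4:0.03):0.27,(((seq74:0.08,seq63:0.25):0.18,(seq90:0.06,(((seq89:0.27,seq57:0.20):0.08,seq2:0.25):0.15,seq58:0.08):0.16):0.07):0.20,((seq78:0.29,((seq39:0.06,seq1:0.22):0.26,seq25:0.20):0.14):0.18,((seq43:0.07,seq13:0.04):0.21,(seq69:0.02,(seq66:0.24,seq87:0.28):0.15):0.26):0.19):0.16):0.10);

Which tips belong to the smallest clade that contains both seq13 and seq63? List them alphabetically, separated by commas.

Tracing seq13: it sits inside (seq43,seq13).
Tracing seq63: it sits inside (seq74,seq63).
The smallest clade enclosing both is (((seq74,seq63),(seq90,(((seq89,seq57),seq2),seq58))),((seq78,((seq39,seq1),seq25)),((seq43,seq13),(seq69,(seq66,seq87))))); the answer is its 16 terminal taxa in alphabetical order.

seq1, seq13, seq2, seq25, seq39, seq43, seq57, seq58, seq63, seq66, seq69, seq74, seq78, seq87, seq89, seq90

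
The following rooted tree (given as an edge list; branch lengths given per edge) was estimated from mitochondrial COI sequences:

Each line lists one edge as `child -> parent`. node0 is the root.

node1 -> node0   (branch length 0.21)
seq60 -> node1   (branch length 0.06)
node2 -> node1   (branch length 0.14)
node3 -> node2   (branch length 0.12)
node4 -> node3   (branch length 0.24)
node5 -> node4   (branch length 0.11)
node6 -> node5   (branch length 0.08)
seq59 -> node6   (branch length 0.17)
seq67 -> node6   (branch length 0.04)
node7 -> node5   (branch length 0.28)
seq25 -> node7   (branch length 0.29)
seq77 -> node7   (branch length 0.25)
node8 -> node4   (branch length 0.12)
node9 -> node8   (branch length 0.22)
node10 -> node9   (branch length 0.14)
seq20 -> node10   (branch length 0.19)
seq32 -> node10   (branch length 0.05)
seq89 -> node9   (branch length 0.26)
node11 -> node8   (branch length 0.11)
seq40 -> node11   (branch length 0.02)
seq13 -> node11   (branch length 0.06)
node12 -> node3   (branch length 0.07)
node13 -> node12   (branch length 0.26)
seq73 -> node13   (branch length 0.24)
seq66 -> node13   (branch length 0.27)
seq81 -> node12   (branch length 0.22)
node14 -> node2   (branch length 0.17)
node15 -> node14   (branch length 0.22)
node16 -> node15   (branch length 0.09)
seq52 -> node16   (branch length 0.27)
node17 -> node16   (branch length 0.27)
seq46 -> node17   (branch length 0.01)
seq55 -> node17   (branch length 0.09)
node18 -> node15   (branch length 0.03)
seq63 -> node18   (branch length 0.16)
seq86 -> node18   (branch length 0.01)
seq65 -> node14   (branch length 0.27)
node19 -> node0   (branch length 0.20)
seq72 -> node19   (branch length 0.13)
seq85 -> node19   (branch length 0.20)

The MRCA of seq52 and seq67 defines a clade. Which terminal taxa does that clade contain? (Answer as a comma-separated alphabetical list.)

Tracing seq52: it sits inside (seq52,(seq46,seq55)).
Tracing seq67: it sits inside (seq59,seq67).
The smallest clade enclosing both is (((((seq59,seq67),(seq25,seq77)),(((seq20,seq32),seq89),(seq40,seq13))),((seq73,seq66),seq81)),(((seq52,(seq46,seq55)),(seq63,seq86)),seq65)); the answer is its 18 terminal taxa in alphabetical order.

seq13, seq20, seq25, seq32, seq40, seq46, seq52, seq55, seq59, seq63, seq65, seq66, seq67, seq73, seq77, seq81, seq86, seq89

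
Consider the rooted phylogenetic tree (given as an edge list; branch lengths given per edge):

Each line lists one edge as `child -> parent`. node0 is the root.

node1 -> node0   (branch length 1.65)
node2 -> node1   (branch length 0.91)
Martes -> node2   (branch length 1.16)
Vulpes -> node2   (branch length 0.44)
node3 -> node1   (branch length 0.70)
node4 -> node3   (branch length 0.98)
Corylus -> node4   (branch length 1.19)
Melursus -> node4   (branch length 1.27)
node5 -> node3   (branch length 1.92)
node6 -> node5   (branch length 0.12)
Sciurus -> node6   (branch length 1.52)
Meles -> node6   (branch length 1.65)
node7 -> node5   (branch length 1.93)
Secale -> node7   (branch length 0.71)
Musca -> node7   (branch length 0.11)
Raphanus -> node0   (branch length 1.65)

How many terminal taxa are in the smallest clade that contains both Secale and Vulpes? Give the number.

The MRCA of Secale and Vulpes is the node subtending ((Martes,Vulpes),((Corylus,Melursus),((Sciurus,Meles),(Secale,Musca)))).
That clade contains 8 terminal taxa: Corylus, Martes, Meles, Melursus, Musca, Sciurus, Secale, Vulpes.

8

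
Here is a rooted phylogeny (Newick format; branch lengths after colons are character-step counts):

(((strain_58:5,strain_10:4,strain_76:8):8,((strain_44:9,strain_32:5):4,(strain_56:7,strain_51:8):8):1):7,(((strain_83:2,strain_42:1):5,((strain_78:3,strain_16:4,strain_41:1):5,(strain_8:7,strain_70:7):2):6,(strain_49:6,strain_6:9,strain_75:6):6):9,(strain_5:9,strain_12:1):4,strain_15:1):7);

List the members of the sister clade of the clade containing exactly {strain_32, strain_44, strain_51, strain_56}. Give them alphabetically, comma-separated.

strain_10, strain_58, strain_76

The clade containing exactly {strain_32, strain_44, strain_51, strain_56} attaches to the tree at the node subtending ((strain_58,strain_10,strain_76),((strain_44,strain_32),(strain_56,strain_51))).
The other lineage descending from that same node — the sister group — is (strain_58,strain_10,strain_76); its 3 tips in alphabetical order are the answer.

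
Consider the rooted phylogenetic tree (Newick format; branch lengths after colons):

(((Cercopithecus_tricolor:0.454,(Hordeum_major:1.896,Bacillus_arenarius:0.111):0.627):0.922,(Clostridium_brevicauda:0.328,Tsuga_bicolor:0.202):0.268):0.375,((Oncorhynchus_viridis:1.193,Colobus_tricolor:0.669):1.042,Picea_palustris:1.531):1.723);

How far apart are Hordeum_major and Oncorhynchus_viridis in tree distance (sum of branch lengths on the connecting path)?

7.778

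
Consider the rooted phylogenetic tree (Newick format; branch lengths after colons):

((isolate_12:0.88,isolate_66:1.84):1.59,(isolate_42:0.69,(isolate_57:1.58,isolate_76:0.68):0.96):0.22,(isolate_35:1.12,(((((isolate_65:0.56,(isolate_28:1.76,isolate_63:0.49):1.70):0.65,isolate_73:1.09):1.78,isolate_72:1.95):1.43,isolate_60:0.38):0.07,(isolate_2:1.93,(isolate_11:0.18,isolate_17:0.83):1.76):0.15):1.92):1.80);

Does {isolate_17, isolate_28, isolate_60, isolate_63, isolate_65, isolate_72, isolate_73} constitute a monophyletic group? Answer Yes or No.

The MRCA of the listed taxa subtends (((((isolate_65,(isolate_28,isolate_63)),isolate_73),isolate_72),isolate_60),(isolate_2,(isolate_11,isolate_17))).
That clade also contains isolate_11, isolate_2, which are not in the proposed group, so the group is not monophyletic.

No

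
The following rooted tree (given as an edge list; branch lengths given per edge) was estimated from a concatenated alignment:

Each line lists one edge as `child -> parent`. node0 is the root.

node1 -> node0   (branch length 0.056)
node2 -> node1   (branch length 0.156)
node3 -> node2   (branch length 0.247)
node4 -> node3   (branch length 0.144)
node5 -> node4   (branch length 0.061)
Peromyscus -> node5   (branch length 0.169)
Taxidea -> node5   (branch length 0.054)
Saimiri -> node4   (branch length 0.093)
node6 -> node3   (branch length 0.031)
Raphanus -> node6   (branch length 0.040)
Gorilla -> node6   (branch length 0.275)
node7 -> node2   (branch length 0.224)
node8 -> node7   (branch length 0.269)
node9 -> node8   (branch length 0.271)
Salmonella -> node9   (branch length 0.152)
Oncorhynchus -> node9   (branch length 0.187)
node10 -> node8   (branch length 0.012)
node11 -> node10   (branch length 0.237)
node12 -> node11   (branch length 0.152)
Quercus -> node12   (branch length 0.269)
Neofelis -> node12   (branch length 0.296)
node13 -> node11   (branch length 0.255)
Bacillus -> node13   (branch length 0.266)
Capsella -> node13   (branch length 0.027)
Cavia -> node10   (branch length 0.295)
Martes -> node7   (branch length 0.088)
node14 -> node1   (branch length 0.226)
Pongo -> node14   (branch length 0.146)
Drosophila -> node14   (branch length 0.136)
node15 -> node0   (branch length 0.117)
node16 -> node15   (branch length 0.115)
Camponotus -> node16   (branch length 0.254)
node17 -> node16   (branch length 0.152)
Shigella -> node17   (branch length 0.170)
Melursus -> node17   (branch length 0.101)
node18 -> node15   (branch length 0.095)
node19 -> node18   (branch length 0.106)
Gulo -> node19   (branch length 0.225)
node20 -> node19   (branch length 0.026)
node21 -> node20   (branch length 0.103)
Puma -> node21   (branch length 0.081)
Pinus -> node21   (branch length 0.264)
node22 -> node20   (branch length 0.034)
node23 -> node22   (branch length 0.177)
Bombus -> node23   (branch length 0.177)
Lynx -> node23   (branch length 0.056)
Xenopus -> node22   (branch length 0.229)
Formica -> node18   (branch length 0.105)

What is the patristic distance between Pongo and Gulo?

0.971

The path runs Pongo → … → MRCA → … → Gulo; the MRCA is the root of the tree.
Branch lengths along that path: 0.146 + 0.226 + 0.056 + 0.117 + 0.095 + 0.106 + 0.225 = 0.971.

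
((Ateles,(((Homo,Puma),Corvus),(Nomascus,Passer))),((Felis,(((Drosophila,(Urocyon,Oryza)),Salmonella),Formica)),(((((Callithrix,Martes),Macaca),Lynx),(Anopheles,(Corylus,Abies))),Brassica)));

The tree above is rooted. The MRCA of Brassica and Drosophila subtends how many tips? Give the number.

14

The MRCA of Brassica and Drosophila is the node subtending ((Felis,(((Drosophila,(Urocyon,Oryza)),Salmonella),Formica)),(((((Callithrix,Martes),Macaca),Lynx),(Anopheles,(Corylus,Abies))),Brassica)).
That clade contains 14 terminal taxa: Abies, Anopheles, Brassica, Callithrix, Corylus, Drosophila, Felis, Formica, Lynx, Macaca, Martes, Oryza, Salmonella, Urocyon.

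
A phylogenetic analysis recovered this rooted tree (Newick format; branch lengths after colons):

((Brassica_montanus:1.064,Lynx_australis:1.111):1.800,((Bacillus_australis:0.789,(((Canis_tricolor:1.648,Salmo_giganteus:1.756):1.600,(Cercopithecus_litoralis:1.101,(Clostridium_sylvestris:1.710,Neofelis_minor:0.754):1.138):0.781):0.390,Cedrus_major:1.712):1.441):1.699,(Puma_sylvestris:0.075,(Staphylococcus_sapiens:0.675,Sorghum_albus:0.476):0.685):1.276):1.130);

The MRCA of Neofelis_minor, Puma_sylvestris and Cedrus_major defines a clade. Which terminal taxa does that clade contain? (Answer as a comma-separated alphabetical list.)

Tracing Neofelis_minor: it sits inside (Clostridium_sylvestris,Neofelis_minor).
Tracing Puma_sylvestris: it sits inside (Puma_sylvestris,(Staphylococcus_sapiens,Sorghum_albus)).
Tracing Cedrus_major: it sits inside (((Canis_tricolor,Salmo_giganteus),(Cercopithecus_litoralis,(Clostridium_sylvestris,Neofelis_minor))),Cedrus_major).
The smallest clade enclosing all 3 is ((Bacillus_australis,(((Canis_tricolor,Salmo_giganteus),(Cercopithecus_litoralis,(Clostridium_sylvestris,Neofelis_minor))),Cedrus_major)),(Puma_sylvestris,(Staphylococcus_sapiens,Sorghum_albus))); the answer is its 10 terminal taxa in alphabetical order.

Bacillus_australis, Canis_tricolor, Cedrus_major, Cercopithecus_litoralis, Clostridium_sylvestris, Neofelis_minor, Puma_sylvestris, Salmo_giganteus, Sorghum_albus, Staphylococcus_sapiens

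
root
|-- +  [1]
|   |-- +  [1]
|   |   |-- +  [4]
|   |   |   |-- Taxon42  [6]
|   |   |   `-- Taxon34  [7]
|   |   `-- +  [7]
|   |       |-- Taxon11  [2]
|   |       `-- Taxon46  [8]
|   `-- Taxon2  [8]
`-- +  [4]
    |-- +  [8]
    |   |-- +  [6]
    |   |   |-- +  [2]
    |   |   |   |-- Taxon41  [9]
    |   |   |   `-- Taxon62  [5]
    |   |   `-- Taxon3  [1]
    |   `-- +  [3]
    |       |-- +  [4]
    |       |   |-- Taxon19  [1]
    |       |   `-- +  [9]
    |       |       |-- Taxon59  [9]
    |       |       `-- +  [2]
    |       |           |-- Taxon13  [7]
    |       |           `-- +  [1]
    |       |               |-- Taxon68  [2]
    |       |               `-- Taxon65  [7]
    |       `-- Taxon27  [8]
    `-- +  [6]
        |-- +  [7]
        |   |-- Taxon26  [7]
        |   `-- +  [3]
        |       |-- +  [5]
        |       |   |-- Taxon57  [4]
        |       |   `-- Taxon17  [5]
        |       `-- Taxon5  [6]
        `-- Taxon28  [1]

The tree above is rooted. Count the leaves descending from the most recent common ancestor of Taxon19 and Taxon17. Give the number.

14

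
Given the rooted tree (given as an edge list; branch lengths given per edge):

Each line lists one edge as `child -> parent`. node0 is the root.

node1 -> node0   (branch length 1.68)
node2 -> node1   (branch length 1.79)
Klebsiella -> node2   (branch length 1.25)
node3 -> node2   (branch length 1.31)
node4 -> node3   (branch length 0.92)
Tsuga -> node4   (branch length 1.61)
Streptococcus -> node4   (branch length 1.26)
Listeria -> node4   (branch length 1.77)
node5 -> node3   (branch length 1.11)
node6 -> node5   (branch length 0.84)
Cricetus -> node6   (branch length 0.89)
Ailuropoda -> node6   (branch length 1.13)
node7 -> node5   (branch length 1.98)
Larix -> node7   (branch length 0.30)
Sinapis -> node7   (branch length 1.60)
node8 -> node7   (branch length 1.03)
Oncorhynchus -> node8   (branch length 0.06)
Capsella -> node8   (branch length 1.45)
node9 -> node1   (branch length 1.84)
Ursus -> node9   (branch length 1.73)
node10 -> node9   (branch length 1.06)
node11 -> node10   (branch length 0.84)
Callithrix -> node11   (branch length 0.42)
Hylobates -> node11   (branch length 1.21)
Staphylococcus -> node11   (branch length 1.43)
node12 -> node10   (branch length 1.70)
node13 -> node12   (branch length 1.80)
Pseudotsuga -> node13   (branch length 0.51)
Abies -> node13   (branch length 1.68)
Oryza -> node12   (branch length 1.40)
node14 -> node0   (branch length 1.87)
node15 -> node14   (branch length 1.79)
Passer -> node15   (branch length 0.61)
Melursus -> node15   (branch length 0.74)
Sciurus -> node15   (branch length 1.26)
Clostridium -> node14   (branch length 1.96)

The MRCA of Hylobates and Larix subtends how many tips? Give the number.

17

The MRCA of Hylobates and Larix is the node subtending ((Klebsiella,((Tsuga,Streptococcus,Listeria),((Cricetus,Ailuropoda),(Larix,Sinapis,(Oncorhynchus,Capsella))))),(Ursus,((Callithrix,Hylobates,Staphylococcus),((Pseudotsuga,Abies),Oryza)))).
That clade contains 17 terminal taxa: Abies, Ailuropoda, Callithrix, Capsella, Cricetus, Hylobates, Klebsiella, Larix, Listeria, Oncorhynchus, Oryza, Pseudotsuga, Sinapis, Staphylococcus, Streptococcus, Tsuga, Ursus.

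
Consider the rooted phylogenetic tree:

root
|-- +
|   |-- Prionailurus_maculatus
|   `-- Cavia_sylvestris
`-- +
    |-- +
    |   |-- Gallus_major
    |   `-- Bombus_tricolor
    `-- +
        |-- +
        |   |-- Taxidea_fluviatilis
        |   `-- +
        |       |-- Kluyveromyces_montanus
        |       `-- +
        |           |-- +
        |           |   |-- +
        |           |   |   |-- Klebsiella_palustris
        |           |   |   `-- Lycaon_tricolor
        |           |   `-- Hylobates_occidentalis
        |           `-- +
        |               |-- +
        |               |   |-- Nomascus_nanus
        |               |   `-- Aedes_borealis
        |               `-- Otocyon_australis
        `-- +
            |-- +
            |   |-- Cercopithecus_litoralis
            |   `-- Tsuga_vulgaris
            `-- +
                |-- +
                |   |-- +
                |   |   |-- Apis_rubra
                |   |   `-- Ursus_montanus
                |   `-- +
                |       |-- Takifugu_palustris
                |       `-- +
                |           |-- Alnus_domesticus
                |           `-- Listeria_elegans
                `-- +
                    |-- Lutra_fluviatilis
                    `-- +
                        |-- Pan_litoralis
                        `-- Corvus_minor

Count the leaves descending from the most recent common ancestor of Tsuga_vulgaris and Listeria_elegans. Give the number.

10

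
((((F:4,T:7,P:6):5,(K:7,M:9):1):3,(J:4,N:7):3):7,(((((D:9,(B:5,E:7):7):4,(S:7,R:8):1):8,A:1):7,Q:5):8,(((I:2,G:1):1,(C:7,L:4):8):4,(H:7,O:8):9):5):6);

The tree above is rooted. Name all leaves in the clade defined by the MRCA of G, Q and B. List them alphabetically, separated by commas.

A, B, C, D, E, G, H, I, L, O, Q, R, S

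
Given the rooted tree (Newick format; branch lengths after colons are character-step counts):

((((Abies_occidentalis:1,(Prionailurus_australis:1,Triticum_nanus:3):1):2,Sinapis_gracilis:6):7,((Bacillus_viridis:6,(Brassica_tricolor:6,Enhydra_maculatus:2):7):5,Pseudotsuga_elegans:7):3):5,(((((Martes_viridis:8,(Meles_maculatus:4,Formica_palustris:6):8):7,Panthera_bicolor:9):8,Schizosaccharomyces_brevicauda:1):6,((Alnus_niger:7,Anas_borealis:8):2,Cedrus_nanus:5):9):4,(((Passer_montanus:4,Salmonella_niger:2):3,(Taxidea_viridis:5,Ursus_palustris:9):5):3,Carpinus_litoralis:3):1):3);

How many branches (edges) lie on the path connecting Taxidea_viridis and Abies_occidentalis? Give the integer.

The MRCA of Taxidea_viridis and Abies_occidentalis is the root of the tree.
From Taxidea_viridis up to that node: 5 branches. From Abies_occidentalis up to the same node: 4 branches. Total: 5 + 4 = 9.

9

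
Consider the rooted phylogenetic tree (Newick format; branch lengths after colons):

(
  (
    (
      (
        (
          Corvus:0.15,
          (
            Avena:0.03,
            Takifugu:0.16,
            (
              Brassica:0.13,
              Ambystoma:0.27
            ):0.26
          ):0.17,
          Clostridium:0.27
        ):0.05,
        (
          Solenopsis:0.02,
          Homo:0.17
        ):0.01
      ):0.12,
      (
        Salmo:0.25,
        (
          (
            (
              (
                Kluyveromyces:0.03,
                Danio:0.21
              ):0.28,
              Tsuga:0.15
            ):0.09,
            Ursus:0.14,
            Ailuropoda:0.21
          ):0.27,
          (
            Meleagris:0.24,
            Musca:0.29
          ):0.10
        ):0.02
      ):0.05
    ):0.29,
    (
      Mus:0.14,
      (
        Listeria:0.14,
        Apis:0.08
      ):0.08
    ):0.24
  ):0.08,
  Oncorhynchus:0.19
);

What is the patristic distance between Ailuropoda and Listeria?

1.30

The path runs Ailuropoda → … → MRCA → … → Listeria; the MRCA is the node subtending ((((Corvus,(Avena,Takifugu,(Brassica,Ambystoma)),Clostridium),(Solenopsis,Homo)),(Salmo,((((Kluyveromyces,Danio),Tsuga),Ursus,Ailuropoda),(Meleagris,Musca)))),(Mus,(Listeria,Apis))).
Branch lengths along that path: 0.21 + 0.27 + 0.02 + 0.05 + 0.29 + 0.24 + 0.08 + 0.14 = 1.30.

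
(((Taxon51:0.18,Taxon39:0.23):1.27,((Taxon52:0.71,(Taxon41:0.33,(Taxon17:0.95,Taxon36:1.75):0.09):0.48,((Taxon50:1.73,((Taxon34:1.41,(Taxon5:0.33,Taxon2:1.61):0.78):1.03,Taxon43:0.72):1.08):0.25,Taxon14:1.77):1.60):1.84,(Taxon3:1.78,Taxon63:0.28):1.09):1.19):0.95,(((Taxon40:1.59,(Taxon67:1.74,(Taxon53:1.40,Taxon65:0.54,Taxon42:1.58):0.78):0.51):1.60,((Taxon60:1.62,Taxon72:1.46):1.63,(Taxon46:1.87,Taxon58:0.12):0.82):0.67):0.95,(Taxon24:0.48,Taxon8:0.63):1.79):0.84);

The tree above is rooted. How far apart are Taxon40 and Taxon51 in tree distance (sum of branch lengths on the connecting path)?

The path runs Taxon40 → … → MRCA → … → Taxon51; the MRCA is the root of the tree.
Branch lengths along that path: 1.59 + 1.60 + 0.95 + 0.84 + 0.95 + 1.27 + 0.18 = 7.38.

7.38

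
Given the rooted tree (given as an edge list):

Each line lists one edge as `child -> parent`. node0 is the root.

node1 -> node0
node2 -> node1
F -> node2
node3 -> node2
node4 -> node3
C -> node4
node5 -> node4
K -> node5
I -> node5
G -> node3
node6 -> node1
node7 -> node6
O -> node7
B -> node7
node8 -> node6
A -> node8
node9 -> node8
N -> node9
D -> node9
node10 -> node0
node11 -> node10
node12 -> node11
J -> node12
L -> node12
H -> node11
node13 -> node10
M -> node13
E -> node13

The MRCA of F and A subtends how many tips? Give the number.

10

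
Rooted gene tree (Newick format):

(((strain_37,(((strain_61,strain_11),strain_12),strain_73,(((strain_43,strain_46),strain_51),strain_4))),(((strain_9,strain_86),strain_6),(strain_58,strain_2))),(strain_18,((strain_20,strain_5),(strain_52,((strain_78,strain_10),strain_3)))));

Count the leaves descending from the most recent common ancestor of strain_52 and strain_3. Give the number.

The MRCA of strain_52 and strain_3 is the node subtending (strain_52,((strain_78,strain_10),strain_3)).
That clade contains 4 terminal taxa: strain_10, strain_3, strain_52, strain_78.

4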